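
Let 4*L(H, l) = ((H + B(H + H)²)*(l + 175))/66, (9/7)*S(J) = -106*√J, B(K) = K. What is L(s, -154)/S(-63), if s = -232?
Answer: 80649*I*√7/8162 ≈ 26.143*I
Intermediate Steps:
S(J) = -742*√J/9 (S(J) = 7*(-106*√J)/9 = -742*√J/9)
L(H, l) = (175 + l)*(H + 4*H²)/264 (L(H, l) = (((H + (H + H)²)*(l + 175))/66)/4 = (((H + (2*H)²)*(175 + l))*(1/66))/4 = (((H + 4*H²)*(175 + l))*(1/66))/4 = (((175 + l)*(H + 4*H²))*(1/66))/4 = ((175 + l)*(H + 4*H²)/66)/4 = (175 + l)*(H + 4*H²)/264)
L(s, -154)/S(-63) = ((1/264)*(-232)*(175 - 154 + 700*(-232) + 4*(-232)*(-154)))/((-742*I*√7/3)) = ((1/264)*(-232)*(175 - 154 - 162400 + 142912))/((-742*I*√7/3)) = ((1/264)*(-232)*(-19467))/((-742*I*√7/3)) = 188181*(3*I*√7/5194)/11 = 80649*I*√7/8162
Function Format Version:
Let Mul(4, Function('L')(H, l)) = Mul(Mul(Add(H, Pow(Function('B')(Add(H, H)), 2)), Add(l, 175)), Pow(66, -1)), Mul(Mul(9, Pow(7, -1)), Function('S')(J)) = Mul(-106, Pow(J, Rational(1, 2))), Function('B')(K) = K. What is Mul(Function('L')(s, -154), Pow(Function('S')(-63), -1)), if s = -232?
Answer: Mul(Rational(80649, 8162), I, Pow(7, Rational(1, 2))) ≈ Mul(26.143, I)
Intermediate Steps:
Function('S')(J) = Mul(Rational(-742, 9), Pow(J, Rational(1, 2))) (Function('S')(J) = Mul(Rational(7, 9), Mul(-106, Pow(J, Rational(1, 2)))) = Mul(Rational(-742, 9), Pow(J, Rational(1, 2))))
Function('L')(H, l) = Mul(Rational(1, 264), Add(175, l), Add(H, Mul(4, Pow(H, 2)))) (Function('L')(H, l) = Mul(Rational(1, 4), Mul(Mul(Add(H, Pow(Add(H, H), 2)), Add(l, 175)), Pow(66, -1))) = Mul(Rational(1, 4), Mul(Mul(Add(H, Pow(Mul(2, H), 2)), Add(175, l)), Rational(1, 66))) = Mul(Rational(1, 4), Mul(Mul(Add(H, Mul(4, Pow(H, 2))), Add(175, l)), Rational(1, 66))) = Mul(Rational(1, 4), Mul(Mul(Add(175, l), Add(H, Mul(4, Pow(H, 2)))), Rational(1, 66))) = Mul(Rational(1, 4), Mul(Rational(1, 66), Add(175, l), Add(H, Mul(4, Pow(H, 2))))) = Mul(Rational(1, 264), Add(175, l), Add(H, Mul(4, Pow(H, 2)))))
Mul(Function('L')(s, -154), Pow(Function('S')(-63), -1)) = Mul(Mul(Rational(1, 264), -232, Add(175, -154, Mul(700, -232), Mul(4, -232, -154))), Pow(Mul(Rational(-742, 9), Pow(-63, Rational(1, 2))), -1)) = Mul(Mul(Rational(1, 264), -232, Add(175, -154, -162400, 142912)), Pow(Mul(Rational(-742, 9), Mul(3, I, Pow(7, Rational(1, 2)))), -1)) = Mul(Mul(Rational(1, 264), -232, -19467), Pow(Mul(Rational(-742, 3), I, Pow(7, Rational(1, 2))), -1)) = Mul(Rational(188181, 11), Mul(Rational(3, 5194), I, Pow(7, Rational(1, 2)))) = Mul(Rational(80649, 8162), I, Pow(7, Rational(1, 2)))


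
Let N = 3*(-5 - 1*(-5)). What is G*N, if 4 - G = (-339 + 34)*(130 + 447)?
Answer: 0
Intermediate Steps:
G = 175989 (G = 4 - (-339 + 34)*(130 + 447) = 4 - (-305)*577 = 4 - 1*(-175985) = 4 + 175985 = 175989)
N = 0 (N = 3*(-5 + 5) = 3*0 = 0)
G*N = 175989*0 = 0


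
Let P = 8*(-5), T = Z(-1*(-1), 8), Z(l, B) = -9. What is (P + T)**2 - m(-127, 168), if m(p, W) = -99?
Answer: 2500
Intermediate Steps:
T = -9
P = -40
(P + T)**2 - m(-127, 168) = (-40 - 9)**2 - 1*(-99) = (-49)**2 + 99 = 2401 + 99 = 2500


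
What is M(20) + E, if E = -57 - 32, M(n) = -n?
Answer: -109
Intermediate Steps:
E = -89
M(20) + E = -1*20 - 89 = -20 - 89 = -109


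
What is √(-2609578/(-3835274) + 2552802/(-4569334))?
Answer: √47686228687932814775246/625880281697 ≈ 0.34890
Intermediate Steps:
√(-2609578/(-3835274) + 2552802/(-4569334)) = √(-2609578*(-1/3835274) + 2552802*(-1/4569334)) = √(1304789/1917637 - 182343/326381) = √(76190655118/625880281697) = √47686228687932814775246/625880281697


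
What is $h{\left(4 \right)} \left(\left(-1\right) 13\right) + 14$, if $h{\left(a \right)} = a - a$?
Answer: $14$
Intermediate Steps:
$h{\left(a \right)} = 0$
$h{\left(4 \right)} \left(\left(-1\right) 13\right) + 14 = 0 \left(\left(-1\right) 13\right) + 14 = 0 \left(-13\right) + 14 = 0 + 14 = 14$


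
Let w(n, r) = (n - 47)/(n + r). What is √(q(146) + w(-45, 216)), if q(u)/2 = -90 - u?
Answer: 2*I*√383819/57 ≈ 21.738*I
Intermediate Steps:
w(n, r) = (-47 + n)/(n + r)
q(u) = -180 - 2*u (q(u) = 2*(-90 - u) = -180 - 2*u)
√(q(146) + w(-45, 216)) = √((-180 - 2*146) + (-47 - 45)/(-45 + 216)) = √((-180 - 292) - 92/171) = √(-472 + (1/171)*(-92)) = √(-472 - 92/171) = √(-80804/171) = 2*I*√383819/57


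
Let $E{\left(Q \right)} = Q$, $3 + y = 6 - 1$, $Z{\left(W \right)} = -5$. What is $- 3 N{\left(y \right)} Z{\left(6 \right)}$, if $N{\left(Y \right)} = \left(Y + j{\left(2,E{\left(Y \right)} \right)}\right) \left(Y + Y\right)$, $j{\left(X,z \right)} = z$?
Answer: $240$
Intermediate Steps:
$y = 2$ ($y = -3 + \left(6 - 1\right) = -3 + 5 = 2$)
$N{\left(Y \right)} = 4 Y^{2}$ ($N{\left(Y \right)} = \left(Y + Y\right) \left(Y + Y\right) = 2 Y 2 Y = 4 Y^{2}$)
$- 3 N{\left(y \right)} Z{\left(6 \right)} = - 3 \cdot 4 \cdot 2^{2} \left(-5\right) = - 3 \cdot 4 \cdot 4 \left(-5\right) = \left(-3\right) 16 \left(-5\right) = \left(-48\right) \left(-5\right) = 240$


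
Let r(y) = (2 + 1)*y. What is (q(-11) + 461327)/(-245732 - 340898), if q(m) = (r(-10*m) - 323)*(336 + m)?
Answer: -231801/293315 ≈ -0.79028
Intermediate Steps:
r(y) = 3*y
q(m) = (-323 - 30*m)*(336 + m) (q(m) = (3*(-10*m) - 323)*(336 + m) = (-30*m - 323)*(336 + m) = (-323 - 30*m)*(336 + m))
(q(-11) + 461327)/(-245732 - 340898) = ((-108528 - 10403*(-11) - 30*(-11)**2) + 461327)/(-245732 - 340898) = ((-108528 + 114433 - 30*121) + 461327)/(-586630) = ((-108528 + 114433 - 3630) + 461327)*(-1/586630) = (2275 + 461327)*(-1/586630) = 463602*(-1/586630) = -231801/293315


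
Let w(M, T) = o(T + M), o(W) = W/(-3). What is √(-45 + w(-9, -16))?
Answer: I*√330/3 ≈ 6.0553*I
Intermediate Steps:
o(W) = -W/3 (o(W) = W*(-⅓) = -W/3)
w(M, T) = -M/3 - T/3 (w(M, T) = -(T + M)/3 = -(M + T)/3 = -M/3 - T/3)
√(-45 + w(-9, -16)) = √(-45 + (-⅓*(-9) - ⅓*(-16))) = √(-45 + (3 + 16/3)) = √(-45 + 25/3) = √(-110/3) = I*√330/3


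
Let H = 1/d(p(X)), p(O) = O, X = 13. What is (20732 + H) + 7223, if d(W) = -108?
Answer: 3019139/108 ≈ 27955.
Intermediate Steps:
H = -1/108 (H = 1/(-108) = -1/108 ≈ -0.0092593)
(20732 + H) + 7223 = (20732 - 1/108) + 7223 = 2239055/108 + 7223 = 3019139/108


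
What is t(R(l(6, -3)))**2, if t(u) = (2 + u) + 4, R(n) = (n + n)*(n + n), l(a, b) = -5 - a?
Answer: 240100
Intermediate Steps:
R(n) = 4*n**2 (R(n) = (2*n)*(2*n) = 4*n**2)
t(u) = 6 + u
t(R(l(6, -3)))**2 = (6 + 4*(-5 - 1*6)**2)**2 = (6 + 4*(-5 - 6)**2)**2 = (6 + 4*(-11)**2)**2 = (6 + 4*121)**2 = (6 + 484)**2 = 490**2 = 240100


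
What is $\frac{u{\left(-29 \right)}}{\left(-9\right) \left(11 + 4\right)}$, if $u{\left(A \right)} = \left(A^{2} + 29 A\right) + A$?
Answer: $\frac{29}{135} \approx 0.21481$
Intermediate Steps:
$u{\left(A \right)} = A^{2} + 30 A$
$\frac{u{\left(-29 \right)}}{\left(-9\right) \left(11 + 4\right)} = \frac{\left(-29\right) \left(30 - 29\right)}{\left(-9\right) \left(11 + 4\right)} = \frac{\left(-29\right) 1}{\left(-9\right) 15} = - \frac{29}{-135} = \left(-29\right) \left(- \frac{1}{135}\right) = \frac{29}{135}$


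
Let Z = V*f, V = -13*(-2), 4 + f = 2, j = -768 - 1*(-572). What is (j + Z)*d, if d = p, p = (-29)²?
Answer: -208568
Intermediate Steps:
j = -196 (j = -768 + 572 = -196)
f = -2 (f = -4 + 2 = -2)
p = 841
d = 841
V = 26
Z = -52 (Z = 26*(-2) = -52)
(j + Z)*d = (-196 - 52)*841 = -248*841 = -208568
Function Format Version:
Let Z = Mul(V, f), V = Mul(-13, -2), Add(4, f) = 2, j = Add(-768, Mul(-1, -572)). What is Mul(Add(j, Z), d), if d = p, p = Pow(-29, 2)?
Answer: -208568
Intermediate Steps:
j = -196 (j = Add(-768, 572) = -196)
f = -2 (f = Add(-4, 2) = -2)
p = 841
d = 841
V = 26
Z = -52 (Z = Mul(26, -2) = -52)
Mul(Add(j, Z), d) = Mul(Add(-196, -52), 841) = Mul(-248, 841) = -208568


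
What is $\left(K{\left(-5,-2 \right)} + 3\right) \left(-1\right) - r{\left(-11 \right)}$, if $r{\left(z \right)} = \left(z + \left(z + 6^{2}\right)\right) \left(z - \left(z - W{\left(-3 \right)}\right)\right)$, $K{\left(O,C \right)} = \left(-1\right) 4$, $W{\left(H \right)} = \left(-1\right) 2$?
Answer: $29$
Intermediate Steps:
$W{\left(H \right)} = -2$
$K{\left(O,C \right)} = -4$
$r{\left(z \right)} = -72 - 4 z$ ($r{\left(z \right)} = \left(z + \left(z + 6^{2}\right)\right) \left(z - \left(2 + z\right)\right) = \left(z + \left(z + 36\right)\right) \left(-2\right) = \left(z + \left(36 + z\right)\right) \left(-2\right) = \left(36 + 2 z\right) \left(-2\right) = -72 - 4 z$)
$\left(K{\left(-5,-2 \right)} + 3\right) \left(-1\right) - r{\left(-11 \right)} = \left(-4 + 3\right) \left(-1\right) - \left(-72 - -44\right) = \left(-1\right) \left(-1\right) - \left(-72 + 44\right) = 1 - -28 = 1 + 28 = 29$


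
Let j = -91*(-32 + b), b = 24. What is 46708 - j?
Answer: 45980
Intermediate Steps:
j = 728 (j = -91*(-32 + 24) = -91*(-8) = 728)
46708 - j = 46708 - 1*728 = 46708 - 728 = 45980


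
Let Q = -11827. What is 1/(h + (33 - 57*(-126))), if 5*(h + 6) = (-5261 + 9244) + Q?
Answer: 5/28201 ≈ 0.00017730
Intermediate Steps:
h = -7874/5 (h = -6 + ((-5261 + 9244) - 11827)/5 = -6 + (3983 - 11827)/5 = -6 + (⅕)*(-7844) = -6 - 7844/5 = -7874/5 ≈ -1574.8)
1/(h + (33 - 57*(-126))) = 1/(-7874/5 + (33 - 57*(-126))) = 1/(-7874/5 + (33 + 7182)) = 1/(-7874/5 + 7215) = 1/(28201/5) = 5/28201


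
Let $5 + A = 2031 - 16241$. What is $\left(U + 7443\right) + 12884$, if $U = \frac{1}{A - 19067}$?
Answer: $\frac{676523213}{33282} \approx 20327.0$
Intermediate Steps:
$A = -14215$ ($A = -5 + \left(2031 - 16241\right) = -5 - 14210 = -14215$)
$U = - \frac{1}{33282}$ ($U = \frac{1}{-14215 - 19067} = \frac{1}{-33282} = - \frac{1}{33282} \approx -3.0046 \cdot 10^{-5}$)
$\left(U + 7443\right) + 12884 = \left(- \frac{1}{33282} + 7443\right) + 12884 = \frac{247717925}{33282} + 12884 = \frac{676523213}{33282}$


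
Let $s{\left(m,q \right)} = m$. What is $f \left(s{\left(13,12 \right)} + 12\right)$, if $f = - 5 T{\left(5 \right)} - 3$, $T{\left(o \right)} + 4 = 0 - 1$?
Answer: $550$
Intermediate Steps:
$T{\left(o \right)} = -5$ ($T{\left(o \right)} = -4 + \left(0 - 1\right) = -4 - 1 = -5$)
$f = 22$ ($f = \left(-5\right) \left(-5\right) - 3 = 25 - 3 = 22$)
$f \left(s{\left(13,12 \right)} + 12\right) = 22 \left(13 + 12\right) = 22 \cdot 25 = 550$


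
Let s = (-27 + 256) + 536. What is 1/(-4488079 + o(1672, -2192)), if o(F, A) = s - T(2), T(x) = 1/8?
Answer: -8/35898513 ≈ -2.2285e-7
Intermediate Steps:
T(x) = ⅛
s = 765 (s = 229 + 536 = 765)
o(F, A) = 6119/8 (o(F, A) = 765 - 1*⅛ = 765 - ⅛ = 6119/8)
1/(-4488079 + o(1672, -2192)) = 1/(-4488079 + 6119/8) = 1/(-35898513/8) = -8/35898513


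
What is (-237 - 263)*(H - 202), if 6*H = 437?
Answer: 193750/3 ≈ 64583.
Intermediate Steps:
H = 437/6 (H = (1/6)*437 = 437/6 ≈ 72.833)
(-237 - 263)*(H - 202) = (-237 - 263)*(437/6 - 202) = -500*(-775/6) = 193750/3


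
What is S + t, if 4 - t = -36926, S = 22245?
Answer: 59175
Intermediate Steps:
t = 36930 (t = 4 - 1*(-36926) = 4 + 36926 = 36930)
S + t = 22245 + 36930 = 59175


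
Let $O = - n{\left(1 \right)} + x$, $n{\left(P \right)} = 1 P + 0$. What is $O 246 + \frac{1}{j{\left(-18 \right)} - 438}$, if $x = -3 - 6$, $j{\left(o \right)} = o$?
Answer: $- \frac{1121761}{456} \approx -2460.0$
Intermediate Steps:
$x = -9$ ($x = -3 - 6 = -9$)
$n{\left(P \right)} = P$ ($n{\left(P \right)} = P + 0 = P$)
$O = -10$ ($O = \left(-1\right) 1 - 9 = -1 - 9 = -10$)
$O 246 + \frac{1}{j{\left(-18 \right)} - 438} = \left(-10\right) 246 + \frac{1}{-18 - 438} = -2460 + \frac{1}{-456} = -2460 - \frac{1}{456} = - \frac{1121761}{456}$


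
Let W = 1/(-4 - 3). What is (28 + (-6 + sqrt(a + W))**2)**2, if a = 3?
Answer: 239184/49 - 22464*sqrt(35)/49 ≈ 2169.1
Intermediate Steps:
W = -1/7 (W = 1/(-7) = -1/7 ≈ -0.14286)
(28 + (-6 + sqrt(a + W))**2)**2 = (28 + (-6 + sqrt(3 - 1/7))**2)**2 = (28 + (-6 + sqrt(20/7))**2)**2 = (28 + (-6 + 2*sqrt(35)/7)**2)**2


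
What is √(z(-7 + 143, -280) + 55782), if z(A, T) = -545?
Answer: √55237 ≈ 235.03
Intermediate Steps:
√(z(-7 + 143, -280) + 55782) = √(-545 + 55782) = √55237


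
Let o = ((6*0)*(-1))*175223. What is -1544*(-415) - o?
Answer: 640760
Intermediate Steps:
o = 0 (o = (0*(-1))*175223 = 0*175223 = 0)
-1544*(-415) - o = -1544*(-415) - 1*0 = 640760 + 0 = 640760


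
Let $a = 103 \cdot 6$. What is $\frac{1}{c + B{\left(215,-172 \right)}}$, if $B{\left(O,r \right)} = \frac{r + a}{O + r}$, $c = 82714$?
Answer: $\frac{43}{3557148} \approx 1.2088 \cdot 10^{-5}$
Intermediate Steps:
$a = 618$
$B{\left(O,r \right)} = \frac{618 + r}{O + r}$ ($B{\left(O,r \right)} = \frac{r + 618}{O + r} = \frac{618 + r}{O + r}$)
$\frac{1}{c + B{\left(215,-172 \right)}} = \frac{1}{82714 + \frac{618 - 172}{215 - 172}} = \frac{1}{82714 + \frac{1}{43} \cdot 446} = \frac{1}{82714 + \frac{446}{43}} = \frac{1}{\frac{3557148}{43}} = \frac{43}{3557148}$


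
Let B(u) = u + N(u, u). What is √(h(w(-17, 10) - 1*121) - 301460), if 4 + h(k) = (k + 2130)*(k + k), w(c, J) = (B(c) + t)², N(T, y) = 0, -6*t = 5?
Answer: √797706434/36 ≈ 784.55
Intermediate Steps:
t = -⅚ (t = -⅙*5 = -⅚ ≈ -0.83333)
B(u) = u (B(u) = u + 0 = u)
w(c, J) = (-⅚ + c)² (w(c, J) = (c - ⅚)² = (-⅚ + c)²)
h(k) = -4 + 2*k*(2130 + k) (h(k) = -4 + (k + 2130)*(k + k) = -4 + (2130 + k)*(2*k) = -4 + 2*k*(2130 + k))
√(h(w(-17, 10) - 1*121) - 301460) = √((-4 + 2*((-5 + 6*(-17))²/36 - 1*121)² + 4260*((-5 + 6*(-17))²/36 - 1*121)) - 301460) = √((-4 + 2*((-5 - 102)²/36 - 121)² + 4260*((-5 - 102)²/36 - 121)) - 301460) = √((-4 + 2*((1/36)*(-107)² - 121)² + 4260*((1/36)*(-107)² - 121)) - 301460) = √((-4 + 2*((1/36)*11449 - 121)² + 4260*((1/36)*11449 - 121)) - 301460) = √((-4 + 2*(11449/36 - 121)² + 4260*(11449/36 - 121)) - 301460) = √((-4 + 2*(7093/36)² + 4260*(7093/36)) - 301460) = √((-4 + 2*(50310649/1296) + 2518015/3) - 301460) = √((-4 + 50310649/648 + 2518015/3) - 301460) = √(594199297/648 - 301460) = √(398853217/648) = √797706434/36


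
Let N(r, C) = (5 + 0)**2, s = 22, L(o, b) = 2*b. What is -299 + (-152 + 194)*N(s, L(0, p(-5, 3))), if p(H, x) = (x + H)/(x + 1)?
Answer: 751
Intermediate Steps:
p(H, x) = (H + x)/(1 + x)
N(r, C) = 25 (N(r, C) = 5**2 = 25)
-299 + (-152 + 194)*N(s, L(0, p(-5, 3))) = -299 + (-152 + 194)*25 = -299 + 42*25 = -299 + 1050 = 751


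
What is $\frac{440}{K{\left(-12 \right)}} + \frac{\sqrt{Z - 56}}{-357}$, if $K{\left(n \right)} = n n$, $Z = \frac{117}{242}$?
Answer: $\frac{55}{18} - \frac{i \sqrt{26870}}{7854} \approx 3.0556 - 0.020871 i$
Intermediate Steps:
$Z = \frac{117}{242}$ ($Z = 117 \cdot \frac{1}{242} = \frac{117}{242} \approx 0.48347$)
$K{\left(n \right)} = n^{2}$
$\frac{440}{K{\left(-12 \right)}} + \frac{\sqrt{Z - 56}}{-357} = \frac{440}{\left(-12\right)^{2}} + \frac{\sqrt{\frac{117}{242} - 56}}{-357} = \frac{440}{144} + \sqrt{- \frac{13435}{242}} \left(- \frac{1}{357}\right) = 440 \cdot \frac{1}{144} + \frac{i \sqrt{26870}}{22} \left(- \frac{1}{357}\right) = \frac{55}{18} - \frac{i \sqrt{26870}}{7854}$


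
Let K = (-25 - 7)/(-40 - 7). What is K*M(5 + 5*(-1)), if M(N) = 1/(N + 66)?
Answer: 16/1551 ≈ 0.010316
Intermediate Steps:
M(N) = 1/(66 + N)
K = 32/47 (K = -32/(-47) = -32*(-1/47) = 32/47 ≈ 0.68085)
K*M(5 + 5*(-1)) = 32/(47*(66 + (5 + 5*(-1)))) = 32/(47*(66 + (5 - 5))) = 32/(47*(66 + 0)) = (32/47)/66 = (32/47)*(1/66) = 16/1551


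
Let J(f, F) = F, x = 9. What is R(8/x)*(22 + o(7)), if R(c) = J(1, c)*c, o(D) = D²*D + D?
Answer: 7936/27 ≈ 293.93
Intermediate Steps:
o(D) = D + D³ (o(D) = D³ + D = D + D³)
R(c) = c² (R(c) = c*c = c²)
R(8/x)*(22 + o(7)) = (8/9)²*(22 + (7 + 7³)) = (8*(⅑))²*(22 + (7 + 343)) = (8/9)²*(22 + 350) = (64/81)*372 = 7936/27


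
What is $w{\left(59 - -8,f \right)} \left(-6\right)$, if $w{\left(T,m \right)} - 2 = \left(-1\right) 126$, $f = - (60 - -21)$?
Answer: $744$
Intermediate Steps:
$f = -81$ ($f = - (60 + 21) = \left(-1\right) 81 = -81$)
$w{\left(T,m \right)} = -124$ ($w{\left(T,m \right)} = 2 - 126 = -124$)
$w{\left(59 - -8,f \right)} \left(-6\right) = \left(-124\right) \left(-6\right) = 744$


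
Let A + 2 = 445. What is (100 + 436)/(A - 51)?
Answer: 67/49 ≈ 1.3673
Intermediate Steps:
A = 443 (A = -2 + 445 = 443)
(100 + 436)/(A - 51) = (100 + 436)/(443 - 51) = 536/392 = 536*(1/392) = 67/49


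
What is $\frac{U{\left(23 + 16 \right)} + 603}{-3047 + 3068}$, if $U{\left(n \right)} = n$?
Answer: $\frac{214}{7} \approx 30.571$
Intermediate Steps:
$\frac{U{\left(23 + 16 \right)} + 603}{-3047 + 3068} = \frac{\left(23 + 16\right) + 603}{-3047 + 3068} = \frac{39 + 603}{21} = 642 \cdot \frac{1}{21} = \frac{214}{7}$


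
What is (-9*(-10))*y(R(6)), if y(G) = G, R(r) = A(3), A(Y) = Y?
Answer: 270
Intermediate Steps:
R(r) = 3
(-9*(-10))*y(R(6)) = -9*(-10)*3 = 90*3 = 270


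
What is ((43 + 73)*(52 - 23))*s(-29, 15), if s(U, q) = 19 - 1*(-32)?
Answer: 171564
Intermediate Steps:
s(U, q) = 51 (s(U, q) = 19 + 32 = 51)
((43 + 73)*(52 - 23))*s(-29, 15) = ((43 + 73)*(52 - 23))*51 = (116*29)*51 = 3364*51 = 171564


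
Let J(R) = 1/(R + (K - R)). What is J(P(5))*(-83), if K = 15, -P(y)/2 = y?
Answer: -83/15 ≈ -5.5333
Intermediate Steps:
P(y) = -2*y
J(R) = 1/15 (J(R) = 1/(R + (15 - R)) = 1/15)
J(P(5))*(-83) = (1/15)*(-83) = -83/15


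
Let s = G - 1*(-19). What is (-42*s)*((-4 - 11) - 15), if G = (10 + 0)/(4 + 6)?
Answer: 25200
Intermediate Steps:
G = 1 (G = 10/10 = 10*(⅒) = 1)
s = 20 (s = 1 - 1*(-19) = 1 + 19 = 20)
(-42*s)*((-4 - 11) - 15) = (-42*20)*((-4 - 11) - 15) = -840*(-15 - 15) = -840*(-30) = 25200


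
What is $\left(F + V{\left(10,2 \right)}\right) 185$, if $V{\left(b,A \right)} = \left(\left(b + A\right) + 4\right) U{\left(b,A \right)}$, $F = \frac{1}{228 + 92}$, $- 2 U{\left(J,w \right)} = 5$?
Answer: $- \frac{473563}{64} \approx -7399.4$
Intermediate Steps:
$U{\left(J,w \right)} = - \frac{5}{2}$ ($U{\left(J,w \right)} = \left(- \frac{1}{2}\right) 5 = - \frac{5}{2}$)
$F = \frac{1}{320} \approx 0.003125$
$V{\left(b,A \right)} = -10 - \frac{5 A}{2} - \frac{5 b}{2}$ ($V{\left(b,A \right)} = \left(\left(b + A\right) + 4\right) \left(- \frac{5}{2}\right) = \left(\left(A + b\right) + 4\right) \left(- \frac{5}{2}\right) = \left(4 + A + b\right) \left(- \frac{5}{2}\right) = -10 - \frac{5 A}{2} - \frac{5 b}{2}$)
$\left(F + V{\left(10,2 \right)}\right) 185 = \left(\frac{1}{320} - 40\right) 185 = \left(- \frac{12799}{320}\right) 185 = - \frac{473563}{64}$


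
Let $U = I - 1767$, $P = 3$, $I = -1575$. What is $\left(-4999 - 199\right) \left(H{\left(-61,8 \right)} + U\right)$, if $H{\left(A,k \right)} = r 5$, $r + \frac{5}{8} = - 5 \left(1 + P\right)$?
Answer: $\frac{71631039}{4} \approx 1.7908 \cdot 10^{7}$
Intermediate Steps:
$r = - \frac{165}{8}$ ($r = - \frac{5}{8} - 5 \left(1 + 3\right) = - \frac{5}{8} - 20 = - \frac{165}{8} \approx -20.625$)
$H{\left(A,k \right)} = - \frac{825}{8}$ ($H{\left(A,k \right)} = \left(- \frac{165}{8}\right) 5 = - \frac{825}{8}$)
$U = -3342$ ($U = -1575 - 1767 = -3342$)
$\left(-4999 - 199\right) \left(H{\left(-61,8 \right)} + U\right) = \left(-4999 - 199\right) \left(- \frac{825}{8} - 3342\right) = \left(-5198\right) \left(- \frac{27561}{8}\right) = \frac{71631039}{4}$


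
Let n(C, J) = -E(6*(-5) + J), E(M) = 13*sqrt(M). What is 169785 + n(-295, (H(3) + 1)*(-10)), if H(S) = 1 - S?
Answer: 169785 - 26*I*sqrt(5) ≈ 1.6979e+5 - 58.138*I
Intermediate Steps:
n(C, J) = -13*sqrt(-30 + J) (n(C, J) = -13*sqrt(6*(-5) + J) = -13*sqrt(-30 + J))
169785 + n(-295, (H(3) + 1)*(-10)) = 169785 - 13*sqrt(-30 + ((1 - 1*3) + 1)*(-10)) = 169785 - 13*sqrt(-30 + ((1 - 3) + 1)*(-10)) = 169785 - 13*sqrt(-30 + (-2 + 1)*(-10)) = 169785 - 13*sqrt(-30 - 1*(-10)) = 169785 - 13*sqrt(-30 + 10) = 169785 - 26*I*sqrt(5)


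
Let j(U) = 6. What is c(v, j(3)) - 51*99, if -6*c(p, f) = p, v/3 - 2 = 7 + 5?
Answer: -5056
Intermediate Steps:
v = 42 (v = 6 + 3*(7 + 5) = 6 + 3*12 = 6 + 36 = 42)
c(p, f) = -p/6
c(v, j(3)) - 51*99 = -⅙*42 - 51*99 = -7 - 5049 = -5056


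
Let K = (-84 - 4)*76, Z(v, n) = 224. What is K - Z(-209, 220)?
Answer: -6912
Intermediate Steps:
K = -6688 (K = -88*76 = -6688)
K - Z(-209, 220) = -6688 - 1*224 = -6688 - 224 = -6912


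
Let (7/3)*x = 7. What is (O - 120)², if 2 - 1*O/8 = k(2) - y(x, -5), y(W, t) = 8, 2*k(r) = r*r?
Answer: 3136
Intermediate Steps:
k(r) = r²/2 (k(r) = (r*r)/2 = r²/2)
x = 3 (x = (3/7)*7 = 3)
O = 64 (O = 16 - 8*((½)*2² - 1*8) = 16 - 8*((½)*4 - 8) = 16 - 8*(2 - 8) = 16 - 8*(-6) = 16 + 48 = 64)
(O - 120)² = (64 - 120)² = (-56)² = 3136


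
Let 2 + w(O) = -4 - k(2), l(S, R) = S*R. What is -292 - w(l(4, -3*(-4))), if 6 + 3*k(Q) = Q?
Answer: -862/3 ≈ -287.33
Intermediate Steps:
k(Q) = -2 + Q/3
l(S, R) = R*S
w(O) = -14/3 (w(O) = -2 + (-4 - (-2 + (⅓)*2)) = -2 + (-4 - (-2 + ⅔)) = -2 + (-4 - 1*(-4/3)) = -2 + (-4 + 4/3) = -2 - 8/3 = -14/3)
-292 - w(l(4, -3*(-4))) = -292 - 1*(-14/3) = -292 + 14/3 = -862/3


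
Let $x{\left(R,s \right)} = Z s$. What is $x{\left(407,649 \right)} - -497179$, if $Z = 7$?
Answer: $501722$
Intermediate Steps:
$x{\left(R,s \right)} = 7 s$
$x{\left(407,649 \right)} - -497179 = 7 \cdot 649 - -497179 = 4543 + 497179 = 501722$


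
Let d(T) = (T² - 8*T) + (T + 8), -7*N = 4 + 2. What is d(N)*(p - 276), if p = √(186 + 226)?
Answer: -199272/49 + 1444*√103/49 ≈ -3767.7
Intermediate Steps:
N = -6/7 (N = -(4 + 2)/7 = -⅐*6 = -6/7 ≈ -0.85714)
p = 2*√103 (p = √412 = 2*√103 ≈ 20.298)
d(T) = 8 + T² - 7*T (d(T) = (T² - 8*T) + (8 + T) = 8 + T² - 7*T)
d(N)*(p - 276) = (8 + (-6/7)² - 7*(-6/7))*(2*√103 - 276) = (8 + 36/49 + 6)*(-276 + 2*√103) = 722*(-276 + 2*√103)/49 = -199272/49 + 1444*√103/49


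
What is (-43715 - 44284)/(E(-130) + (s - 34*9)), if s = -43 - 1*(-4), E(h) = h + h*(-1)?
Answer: 29333/115 ≈ 255.07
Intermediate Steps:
E(h) = 0 (E(h) = h - h = 0)
s = -39 (s = -43 + 4 = -39)
(-43715 - 44284)/(E(-130) + (s - 34*9)) = (-43715 - 44284)/(0 + (-39 - 34*9)) = -87999/(0 + (-39 - 306)) = -87999/(0 - 345) = -87999/(-345) = -87999*(-1/345) = 29333/115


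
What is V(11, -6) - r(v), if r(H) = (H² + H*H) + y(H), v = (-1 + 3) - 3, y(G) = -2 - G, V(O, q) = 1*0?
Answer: -1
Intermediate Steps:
V(O, q) = 0
v = -1 (v = 2 - 3 = -1)
r(H) = -2 - H + 2*H² (r(H) = (H² + H*H) + (-2 - H) = (H² + H²) + (-2 - H) = 2*H² + (-2 - H) = -2 - H + 2*H²)
V(11, -6) - r(v) = 0 - (-2 - 1*(-1) + 2*(-1)²) = 0 - (-2 + 1 + 2*1) = 0 - (-2 + 1 + 2) = 0 - 1*1 = 0 - 1 = -1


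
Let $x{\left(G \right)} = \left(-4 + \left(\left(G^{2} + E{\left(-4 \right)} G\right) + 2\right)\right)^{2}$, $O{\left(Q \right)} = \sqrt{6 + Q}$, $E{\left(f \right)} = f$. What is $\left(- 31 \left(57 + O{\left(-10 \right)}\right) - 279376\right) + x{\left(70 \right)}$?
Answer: $21044781 - 62 i \approx 2.1045 \cdot 10^{7} - 62.0 i$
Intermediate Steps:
$x{\left(G \right)} = \left(-2 + G^{2} - 4 G\right)^{2}$ ($x{\left(G \right)} = \left(-4 + \left(\left(G^{2} - 4 G\right) + 2\right)\right)^{2} = \left(-4 + \left(2 + G^{2} - 4 G\right)\right)^{2} = \left(-2 + G^{2} - 4 G\right)^{2}$)
$\left(- 31 \left(57 + O{\left(-10 \right)}\right) - 279376\right) + x{\left(70 \right)} = \left(- 31 \left(57 + \sqrt{6 - 10}\right) - 279376\right) + \left(-2 + 70^{2} - 280\right)^{2} = \left(- 31 \left(57 + \sqrt{-4}\right) - 279376\right) + \left(-2 + 4900 - 280\right)^{2} = \left(- 31 \left(57 + 2 i\right) - 279376\right) + 4618^{2} = \left(\left(-1767 - 62 i\right) - 279376\right) + 21325924 = \left(-281143 - 62 i\right) + 21325924 = 21044781 - 62 i$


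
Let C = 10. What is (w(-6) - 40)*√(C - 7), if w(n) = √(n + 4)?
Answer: √3*(-40 + I*√2) ≈ -69.282 + 2.4495*I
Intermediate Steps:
w(n) = √(4 + n)
(w(-6) - 40)*√(C - 7) = (√(4 - 6) - 40)*√(10 - 7) = (√(-2) - 40)*√3 = (I*√2 - 40)*√3 = (-40 + I*√2)*√3 = √3*(-40 + I*√2)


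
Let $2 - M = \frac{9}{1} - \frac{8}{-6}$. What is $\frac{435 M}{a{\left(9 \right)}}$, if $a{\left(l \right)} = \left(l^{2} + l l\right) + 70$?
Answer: $- \frac{125}{8} \approx -15.625$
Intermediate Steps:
$a{\left(l \right)} = 70 + 2 l^{2}$ ($a{\left(l \right)} = \left(l^{2} + l^{2}\right) + 70 = 2 l^{2} + 70 = 70 + 2 l^{2}$)
$M = - \frac{25}{3}$ ($M = 2 - \left(\frac{9}{1} - \frac{8}{-6}\right) = 2 - \left(9 \cdot 1 - - \frac{4}{3}\right) = 2 - \left(9 + \frac{4}{3}\right) = 2 - \frac{31}{3} = - \frac{25}{3} \approx -8.3333$)
$\frac{435 M}{a{\left(9 \right)}} = \frac{435 \left(- \frac{25}{3}\right)}{70 + 2 \cdot 9^{2}} = - \frac{3625}{70 + 2 \cdot 81} = - \frac{3625}{70 + 162} = - \frac{3625}{232} = \left(-3625\right) \frac{1}{232} = - \frac{125}{8}$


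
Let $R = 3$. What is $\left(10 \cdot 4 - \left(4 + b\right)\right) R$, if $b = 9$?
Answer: $81$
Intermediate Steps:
$\left(10 \cdot 4 - \left(4 + b\right)\right) R = \left(10 \cdot 4 - 13\right) 3 = \left(40 - 13\right) 3 = 27 \cdot 3 = 81$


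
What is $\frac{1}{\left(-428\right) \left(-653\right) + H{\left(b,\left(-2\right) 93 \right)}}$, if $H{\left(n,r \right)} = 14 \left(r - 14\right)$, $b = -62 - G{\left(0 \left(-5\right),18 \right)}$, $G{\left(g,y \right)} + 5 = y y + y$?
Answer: $\frac{1}{276684} \approx 3.6142 \cdot 10^{-6}$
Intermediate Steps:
$G{\left(g,y \right)} = -5 + y + y^{2}$ ($G{\left(g,y \right)} = -5 + \left(y y + y\right) = -5 + \left(y^{2} + y\right) = -5 + \left(y + y^{2}\right) = -5 + y + y^{2}$)
$b = -399$ ($b = -62 - \left(-5 + 18 + 18^{2}\right) = -62 - \left(-5 + 18 + 324\right) = -62 - 337 = -399$)
$H{\left(n,r \right)} = -196 + 14 r$ ($H{\left(n,r \right)} = 14 \left(-14 + r\right) = -196 + 14 r$)
$\frac{1}{\left(-428\right) \left(-653\right) + H{\left(b,\left(-2\right) 93 \right)}} = \frac{1}{\left(-428\right) \left(-653\right) + \left(-196 + 14 \left(\left(-2\right) 93\right)\right)} = \frac{1}{279484 + \left(-196 + 14 \left(-186\right)\right)} = \frac{1}{279484 - 2800} = \frac{1}{276684}$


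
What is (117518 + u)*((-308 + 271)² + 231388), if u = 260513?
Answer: 87989361467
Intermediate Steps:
(117518 + u)*((-308 + 271)² + 231388) = (117518 + 260513)*((-308 + 271)² + 231388) = 378031*((-37)² + 231388) = 378031*(1369 + 231388) = 378031*232757 = 87989361467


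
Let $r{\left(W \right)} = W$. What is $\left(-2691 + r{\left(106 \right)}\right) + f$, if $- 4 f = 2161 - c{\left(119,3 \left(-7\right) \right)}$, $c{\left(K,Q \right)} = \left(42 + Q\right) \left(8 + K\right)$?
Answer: $- \frac{4917}{2} \approx -2458.5$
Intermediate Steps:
$c{\left(K,Q \right)} = \left(8 + K\right) \left(42 + Q\right)$
$f = \frac{253}{2}$ ($f = - \frac{2161 - \left(336 + 8 \cdot 3 \left(-7\right) + 42 \cdot 119 + 119 \cdot 3 \left(-7\right)\right)}{4} = - \frac{2161 - \left(336 + 8 \left(-21\right) + 4998 + 119 \left(-21\right)\right)}{4} = - \frac{2161 - \left(336 - 168 + 4998 - 2499\right)}{4} = - \frac{2161 - 2667}{4} = \left(- \frac{1}{4}\right) \left(-506\right) = \frac{253}{2} \approx 126.5$)
$\left(-2691 + r{\left(106 \right)}\right) + f = \left(-2691 + 106\right) + \frac{253}{2} = -2585 + \frac{253}{2} = - \frac{4917}{2}$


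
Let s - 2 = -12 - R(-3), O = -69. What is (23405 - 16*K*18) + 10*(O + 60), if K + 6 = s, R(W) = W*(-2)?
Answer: 29651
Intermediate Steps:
R(W) = -2*W
s = -16 (s = 2 + (-12 - (-2)*(-3)) = 2 + (-12 - 1*6) = 2 + (-12 - 6) = 2 - 18 = -16)
K = -22 (K = -6 - 16 = -22)
(23405 - 16*K*18) + 10*(O + 60) = (23405 - 16*(-22)*18) + 10*(-69 + 60) = (23405 + 352*18) + 10*(-9) = (23405 + 6336) - 90 = 29741 - 90 = 29651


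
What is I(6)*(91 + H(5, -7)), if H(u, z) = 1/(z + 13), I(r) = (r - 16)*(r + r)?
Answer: -10940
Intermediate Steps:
I(r) = 2*r*(-16 + r) (I(r) = (-16 + r)*(2*r) = 2*r*(-16 + r))
H(u, z) = 1/(13 + z)
I(6)*(91 + H(5, -7)) = (2*6*(-16 + 6))*(91 + 1/(13 - 7)) = (2*6*(-10))*(91 + 1/6) = -120*(91 + ⅙) = -120*547/6 = -10940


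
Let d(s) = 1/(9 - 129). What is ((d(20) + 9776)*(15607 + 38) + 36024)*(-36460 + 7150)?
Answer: -17935540933395/4 ≈ -4.4839e+12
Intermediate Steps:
d(s) = -1/120 (d(s) = 1/(-120) = -1/120)
((d(20) + 9776)*(15607 + 38) + 36024)*(-36460 + 7150) = ((-1/120 + 9776)*(15607 + 38) + 36024)*(-36460 + 7150) = ((1173119/120)*15645 + 36024)*(-29310) = (1223563117/8 + 36024)*(-29310) = (1223851309/8)*(-29310) = -17935540933395/4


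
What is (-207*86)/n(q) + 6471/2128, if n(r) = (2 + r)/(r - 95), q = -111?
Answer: -7803121797/231952 ≈ -33641.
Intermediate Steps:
n(r) = (2 + r)/(-95 + r)
(-207*86)/n(q) + 6471/2128 = (-207*86)/(((2 - 111)/(-95 - 111))) + 6471/2128 = -17802/(-109/(-206)) + 6471*(1/2128) = -17802/((-1/206*(-109))) + 6471/2128 = -17802/109/206 + 6471/2128 = -17802*206/109 + 6471/2128 = -3667212/109 + 6471/2128 = -7803121797/231952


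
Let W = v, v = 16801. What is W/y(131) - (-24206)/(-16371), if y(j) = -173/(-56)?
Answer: 15398565938/2832183 ≈ 5437.0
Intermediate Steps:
W = 16801
y(j) = 173/56 (y(j) = -173*(-1/56) = 173/56)
W/y(131) - (-24206)/(-16371) = 16801/(173/56) - (-24206)/(-16371) = 16801*(56/173) - (-24206)*(-1)/16371 = 940856/173 - 1*24206/16371 = 940856/173 - 24206/16371 = 15398565938/2832183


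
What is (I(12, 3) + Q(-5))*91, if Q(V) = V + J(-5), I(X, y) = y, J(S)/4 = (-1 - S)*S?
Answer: -7462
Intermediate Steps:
J(S) = 4*S*(-1 - S) (J(S) = 4*((-1 - S)*S) = 4*(S*(-1 - S)) = 4*S*(-1 - S))
Q(V) = -80 + V (Q(V) = V - 4*(-5)*(1 - 5) = V - 4*(-5)*(-4) = V - 80 = -80 + V)
(I(12, 3) + Q(-5))*91 = (3 + (-80 - 5))*91 = (3 - 85)*91 = -82*91 = -7462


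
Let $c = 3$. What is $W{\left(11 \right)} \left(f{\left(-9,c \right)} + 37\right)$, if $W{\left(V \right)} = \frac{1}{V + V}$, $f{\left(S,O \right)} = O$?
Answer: $\frac{20}{11} \approx 1.8182$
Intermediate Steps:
$W{\left(V \right)} = \frac{1}{2 V}$
$W{\left(11 \right)} \left(f{\left(-9,c \right)} + 37\right) = \frac{1}{2 \cdot 11} \left(3 + 37\right) = \frac{1}{2} \cdot \frac{1}{11} \cdot 40 = \frac{1}{22} \cdot 40 = \frac{20}{11}$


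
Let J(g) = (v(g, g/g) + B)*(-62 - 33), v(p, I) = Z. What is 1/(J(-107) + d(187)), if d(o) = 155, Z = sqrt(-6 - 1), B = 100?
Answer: I/(5*(-1869*I + 19*sqrt(7))) ≈ -0.00010693 + 2.8761e-6*I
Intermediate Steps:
Z = I*sqrt(7) (Z = sqrt(-7) = I*sqrt(7) ≈ 2.6458*I)
v(p, I) = I*sqrt(7)
J(g) = -9500 - 95*I*sqrt(7) (J(g) = (I*sqrt(7) + 100)*(-62 - 33) = (100 + I*sqrt(7))*(-95) = -9500 - 95*I*sqrt(7))
1/(J(-107) + d(187)) = 1/((-9500 - 95*I*sqrt(7)) + 155) = 1/(-9345 - 95*I*sqrt(7))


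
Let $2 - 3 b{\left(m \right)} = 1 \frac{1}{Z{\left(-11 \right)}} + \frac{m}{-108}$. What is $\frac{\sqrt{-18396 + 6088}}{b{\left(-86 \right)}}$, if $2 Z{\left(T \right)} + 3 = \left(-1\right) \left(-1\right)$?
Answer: $\frac{324 i \sqrt{3077}}{119} \approx 151.03 i$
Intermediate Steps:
$Z{\left(T \right)} = -1$ ($Z{\left(T \right)} = - \frac{3}{2} + \frac{\left(-1\right) \left(-1\right)}{2} = - \frac{3}{2} + \frac{1}{2} \cdot 1 = - \frac{3}{2} + \frac{1}{2} = -1$)
$b{\left(m \right)} = 1 + \frac{m}{324}$ ($b{\left(m \right)} = \frac{2}{3} - \frac{1 \frac{1}{-1} + \frac{m}{-108}}{3} = \frac{2}{3} - \frac{1 \left(-1\right) + m \left(- \frac{1}{108}\right)}{3} = \frac{2}{3} - \frac{-1 - \frac{m}{108}}{3} = \frac{2}{3} + \left(\frac{1}{3} + \frac{m}{324}\right) = 1 + \frac{m}{324}$)
$\frac{\sqrt{-18396 + 6088}}{b{\left(-86 \right)}} = \frac{\sqrt{-18396 + 6088}}{1 + \frac{1}{324} \left(-86\right)} = \frac{\sqrt{-12308}}{1 - \frac{43}{162}} = \frac{2 i \sqrt{3077}}{\frac{119}{162}} = 2 i \sqrt{3077} \cdot \frac{162}{119} = \frac{324 i \sqrt{3077}}{119}$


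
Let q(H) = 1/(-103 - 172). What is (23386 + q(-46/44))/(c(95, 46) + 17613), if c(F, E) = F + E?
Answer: 6431149/4882350 ≈ 1.3172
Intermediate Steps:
q(H) = -1/275 (q(H) = 1/(-275) = -1/275)
c(F, E) = E + F
(23386 + q(-46/44))/(c(95, 46) + 17613) = (23386 - 1/275)/((46 + 95) + 17613) = 6431149/(275*(141 + 17613)) = (6431149/275)/17754 = (6431149/275)*(1/17754) = 6431149/4882350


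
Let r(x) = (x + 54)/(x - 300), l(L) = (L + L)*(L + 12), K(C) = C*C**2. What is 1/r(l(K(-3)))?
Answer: 85/144 ≈ 0.59028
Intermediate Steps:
K(C) = C**3
l(L) = 2*L*(12 + L) (l(L) = (2*L)*(12 + L) = 2*L*(12 + L))
r(x) = (54 + x)/(-300 + x)
1/r(l(K(-3))) = 1/((54 + 2*(-3)**3*(12 + (-3)**3))/(-300 + 2*(-3)**3*(12 + (-3)**3))) = 1/((54 + 2*(-27)*(12 - 27))/(-300 + 2*(-27)*(12 - 27))) = 1/((54 + 2*(-27)*(-15))/(-300 + 2*(-27)*(-15))) = 1/((54 + 810)/(-300 + 810)) = 1/(864/510) = 1/((1/510)*864) = 1/(144/85) = 85/144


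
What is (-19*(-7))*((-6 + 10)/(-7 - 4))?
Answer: -532/11 ≈ -48.364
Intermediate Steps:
(-19*(-7))*((-6 + 10)/(-7 - 4)) = 133*(4/(-11)) = 133*(4*(-1/11)) = 133*(-4/11) = -532/11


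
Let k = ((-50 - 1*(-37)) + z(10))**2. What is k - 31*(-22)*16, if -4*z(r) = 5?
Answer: 177841/16 ≈ 11115.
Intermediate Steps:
z(r) = -5/4 (z(r) = -1/4*5 = -5/4)
k = 3249/16 (k = ((-50 - 1*(-37)) - 5/4)**2 = ((-50 + 37) - 5/4)**2 = (-13 - 5/4)**2 = (-57/4)**2 = 3249/16 ≈ 203.06)
k - 31*(-22)*16 = 3249/16 - 31*(-22)*16 = 3249/16 + 682*16 = 3249/16 + 10912 = 177841/16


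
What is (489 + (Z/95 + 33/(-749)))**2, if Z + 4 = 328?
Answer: 1227404698960896/5063034025 ≈ 2.4242e+5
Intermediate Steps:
Z = 324 (Z = -4 + 328 = 324)
(489 + (Z/95 + 33/(-749)))**2 = (489 + (324/95 + 33/(-749)))**2 = (489 + (324*(1/95) + 33*(-1/749)))**2 = (489 + (324/95 - 33/749))**2 = (489 + 239541/71155)**2 = (35034336/71155)**2 = 1227404698960896/5063034025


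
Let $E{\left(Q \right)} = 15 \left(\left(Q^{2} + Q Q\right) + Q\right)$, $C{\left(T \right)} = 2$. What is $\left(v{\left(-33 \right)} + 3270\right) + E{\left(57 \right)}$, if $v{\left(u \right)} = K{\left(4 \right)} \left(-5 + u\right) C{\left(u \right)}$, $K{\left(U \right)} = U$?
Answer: $101291$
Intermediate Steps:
$v{\left(u \right)} = -40 + 8 u$ ($v{\left(u \right)} = 4 \left(-5 + u\right) 2 = \left(-20 + 4 u\right) 2 = -40 + 8 u$)
$E{\left(Q \right)} = 15 Q + 30 Q^{2}$ ($E{\left(Q \right)} = 15 \left(\left(Q^{2} + Q^{2}\right) + Q\right) = 15 \left(2 Q^{2} + Q\right) = 15 \left(Q + 2 Q^{2}\right) = 15 Q + 30 Q^{2}$)
$\left(v{\left(-33 \right)} + 3270\right) + E{\left(57 \right)} = \left(\left(-40 + 8 \left(-33\right)\right) + 3270\right) + 15 \cdot 57 \left(1 + 2 \cdot 57\right) = \left(\left(-40 - 264\right) + 3270\right) + 15 \cdot 57 \left(1 + 114\right) = \left(-304 + 3270\right) + 15 \cdot 57 \cdot 115 = 2966 + 98325 = 101291$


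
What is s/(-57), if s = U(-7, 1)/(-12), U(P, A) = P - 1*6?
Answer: -13/684 ≈ -0.019006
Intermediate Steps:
U(P, A) = -6 + P (U(P, A) = P - 6 = -6 + P)
s = 13/12 (s = (-6 - 7)/(-12) = -13*(-1/12) = 13/12 ≈ 1.0833)
s/(-57) = (13/12)/(-57) = (13/12)*(-1/57) = -13/684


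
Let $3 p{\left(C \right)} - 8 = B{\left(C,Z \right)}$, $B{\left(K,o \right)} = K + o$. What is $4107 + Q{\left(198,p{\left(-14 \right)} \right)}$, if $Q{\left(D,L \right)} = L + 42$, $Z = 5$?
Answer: $\frac{12446}{3} \approx 4148.7$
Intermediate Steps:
$p{\left(C \right)} = \frac{13}{3} + \frac{C}{3}$ ($p{\left(C \right)} = \frac{8}{3} + \frac{C + 5}{3} = \frac{8}{3} + \frac{5 + C}{3} = \frac{8}{3} + \left(\frac{5}{3} + \frac{C}{3}\right) = \frac{13}{3} + \frac{C}{3}$)
$Q{\left(D,L \right)} = 42 + L$
$4107 + Q{\left(198,p{\left(-14 \right)} \right)} = 4107 + \left(42 + \left(\frac{13}{3} + \frac{1}{3} \left(-14\right)\right)\right) = 4107 + \left(42 + \left(\frac{13}{3} - \frac{14}{3}\right)\right) = 4107 + \left(42 - \frac{1}{3}\right) = 4107 + \frac{125}{3} = \frac{12446}{3}$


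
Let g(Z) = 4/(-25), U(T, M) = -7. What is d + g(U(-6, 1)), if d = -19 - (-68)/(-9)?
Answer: -6011/225 ≈ -26.716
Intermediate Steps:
g(Z) = -4/25 (g(Z) = 4*(-1/25) = -4/25)
d = -239/9 (d = -19 - (-68)*(-1)/9 = -19 - 2*34/9 = -19 - 68/9 = -239/9 ≈ -26.556)
d + g(U(-6, 1)) = -239/9 - 4/25 = -6011/225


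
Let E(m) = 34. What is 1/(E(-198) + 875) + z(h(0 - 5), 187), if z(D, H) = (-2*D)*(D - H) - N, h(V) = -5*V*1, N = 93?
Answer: 7278364/909 ≈ 8007.0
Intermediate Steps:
h(V) = -5*V
z(D, H) = -93 - 2*D*(D - H) (z(D, H) = (-2*D)*(D - H) - 1*93 = -2*D*(D - H) - 93 = -93 - 2*D*(D - H))
1/(E(-198) + 875) + z(h(0 - 5), 187) = 1/(34 + 875) + (-93 - 2*25*(0 - 5)² + 2*(-5*(0 - 5))*187) = 1/909 + (-93 - 2*(-5*(-5))² + 2*(-5*(-5))*187) = 1/909 + (-93 - 2*25² + 2*25*187) = 1/909 + (-93 - 2*625 + 9350) = 1/909 + (-93 - 1250 + 9350) = 1/909 + 8007 = 7278364/909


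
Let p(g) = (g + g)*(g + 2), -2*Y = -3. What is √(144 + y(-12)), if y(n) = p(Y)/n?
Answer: √2290/4 ≈ 11.963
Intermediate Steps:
Y = 3/2 (Y = -½*(-3) = 3/2 ≈ 1.5000)
p(g) = 2*g*(2 + g) (p(g) = (2*g)*(2 + g) = 2*g*(2 + g))
y(n) = 21/(2*n) (y(n) = (2*(3/2)*(2 + 3/2))/n = (2*(3/2)*(7/2))/n = 21/(2*n))
√(144 + y(-12)) = √(144 + (21/2)/(-12)) = √(144 + (21/2)*(-1/12)) = √(144 - 7/8) = √(1145/8) = √2290/4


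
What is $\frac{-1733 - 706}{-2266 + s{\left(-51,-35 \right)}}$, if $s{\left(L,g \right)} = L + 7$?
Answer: $\frac{813}{770} \approx 1.0558$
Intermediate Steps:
$s{\left(L,g \right)} = 7 + L$
$\frac{-1733 - 706}{-2266 + s{\left(-51,-35 \right)}} = \frac{-1733 - 706}{-2266 + \left(7 - 51\right)} = - \frac{2439}{-2266 - 44} = - \frac{2439}{-2310} = \left(-2439\right) \left(- \frac{1}{2310}\right) = \frac{813}{770}$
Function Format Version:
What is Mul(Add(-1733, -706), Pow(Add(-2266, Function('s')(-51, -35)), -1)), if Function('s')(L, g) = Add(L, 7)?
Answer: Rational(813, 770) ≈ 1.0558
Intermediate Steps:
Function('s')(L, g) = Add(7, L)
Mul(Add(-1733, -706), Pow(Add(-2266, Function('s')(-51, -35)), -1)) = Mul(Add(-1733, -706), Pow(Add(-2266, Add(7, -51)), -1)) = Mul(-2439, Pow(Add(-2266, -44), -1)) = Mul(-2439, Pow(-2310, -1)) = Mul(-2439, Rational(-1, 2310)) = Rational(813, 770)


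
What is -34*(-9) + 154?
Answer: 460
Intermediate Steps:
-34*(-9) + 154 = 306 + 154 = 460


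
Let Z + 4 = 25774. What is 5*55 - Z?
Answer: -25495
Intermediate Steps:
Z = 25770 (Z = -4 + 25774 = 25770)
5*55 - Z = 5*55 - 1*25770 = 275 - 25770 = -25495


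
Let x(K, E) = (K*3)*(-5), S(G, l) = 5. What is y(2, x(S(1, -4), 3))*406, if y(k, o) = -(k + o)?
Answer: 29638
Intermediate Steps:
x(K, E) = -15*K (x(K, E) = (3*K)*(-5) = -15*K)
y(k, o) = -k - o
y(2, x(S(1, -4), 3))*406 = (-1*2 - (-15)*5)*406 = (-2 - 1*(-75))*406 = (-2 + 75)*406 = 73*406 = 29638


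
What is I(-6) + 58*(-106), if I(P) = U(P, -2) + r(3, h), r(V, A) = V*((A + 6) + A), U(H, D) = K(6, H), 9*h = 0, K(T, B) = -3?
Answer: -6133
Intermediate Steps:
h = 0 (h = (⅑)*0 = 0)
U(H, D) = -3
r(V, A) = V*(6 + 2*A) (r(V, A) = V*((6 + A) + A) = V*(6 + 2*A))
I(P) = 15 (I(P) = -3 + 2*3*(3 + 0) = -3 + 2*3*3 = -3 + 18 = 15)
I(-6) + 58*(-106) = 15 + 58*(-106) = 15 - 6148 = -6133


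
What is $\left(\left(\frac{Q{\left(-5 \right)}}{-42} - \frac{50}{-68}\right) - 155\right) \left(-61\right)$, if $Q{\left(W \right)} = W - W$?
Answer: $\frac{319945}{34} \approx 9410.1$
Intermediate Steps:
$Q{\left(W \right)} = 0$
$\left(\left(\frac{Q{\left(-5 \right)}}{-42} - \frac{50}{-68}\right) - 155\right) \left(-61\right) = \left(\left(\frac{0}{-42} - \frac{50}{-68}\right) - 155\right) \left(-61\right) = \left(\left(0 \left(- \frac{1}{42}\right) - - \frac{25}{34}\right) - 155\right) \left(-61\right) = \left(\left(0 + \frac{25}{34}\right) - 155\right) \left(-61\right) = \left(\frac{25}{34} - 155\right) \left(-61\right) = \left(- \frac{5245}{34}\right) \left(-61\right) = \frac{319945}{34}$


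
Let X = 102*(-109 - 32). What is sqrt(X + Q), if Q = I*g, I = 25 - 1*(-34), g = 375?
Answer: sqrt(7743) ≈ 87.994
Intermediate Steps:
I = 59 (I = 25 + 34 = 59)
Q = 22125 (Q = 59*375 = 22125)
X = -14382 (X = 102*(-141) = -14382)
sqrt(X + Q) = sqrt(-14382 + 22125) = sqrt(7743)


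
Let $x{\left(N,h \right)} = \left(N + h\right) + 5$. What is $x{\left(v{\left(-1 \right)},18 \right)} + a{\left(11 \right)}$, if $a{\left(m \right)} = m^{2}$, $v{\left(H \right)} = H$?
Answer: $143$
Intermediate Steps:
$x{\left(N,h \right)} = 5 + N + h$
$x{\left(v{\left(-1 \right)},18 \right)} + a{\left(11 \right)} = \left(5 - 1 + 18\right) + 11^{2} = 22 + 121 = 143$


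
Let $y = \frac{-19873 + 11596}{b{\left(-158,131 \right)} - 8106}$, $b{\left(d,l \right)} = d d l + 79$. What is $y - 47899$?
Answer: $- \frac{52086285440}{1087419} \approx -47899.0$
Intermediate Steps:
$b{\left(d,l \right)} = 79 + l d^{2}$ ($b{\left(d,l \right)} = d^{2} l + 79 = l d^{2} + 79 = 79 + l d^{2}$)
$y = - \frac{2759}{1087419}$ ($y = \frac{-19873 + 11596}{\left(79 + 131 \left(-158\right)^{2}\right) - 8106} = - \frac{8277}{\left(79 + 131 \cdot 24964\right) - 8106} = - \frac{8277}{\left(79 + 3270284\right) - 8106} = - \frac{8277}{3270363 - 8106} = - \frac{8277}{3262257} = \left(-8277\right) \frac{1}{3262257} = - \frac{2759}{1087419} \approx -0.0025372$)
$y - 47899 = - \frac{2759}{1087419} - 47899 = - \frac{52086285440}{1087419}$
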